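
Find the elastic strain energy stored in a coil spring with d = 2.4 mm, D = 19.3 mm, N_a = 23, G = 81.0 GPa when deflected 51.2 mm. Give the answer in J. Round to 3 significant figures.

k = Gd⁴/(8D³N_a) = (81.0×10³)(2.4⁴)/(8·19.3³·23) = 2.0316 N/mm
U = ½kδ² = 0.5 × 2.0316 × 51.2² = 2662.9 N·mm = 2.6629 J

2.66 J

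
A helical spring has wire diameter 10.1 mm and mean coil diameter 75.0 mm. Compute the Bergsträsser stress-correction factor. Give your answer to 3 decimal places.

C = D/d = 75.0/10.1 = 7.4257
K_B = (4C+2)/(4C−3) = 31.703/26.703 = 1.1872

1.187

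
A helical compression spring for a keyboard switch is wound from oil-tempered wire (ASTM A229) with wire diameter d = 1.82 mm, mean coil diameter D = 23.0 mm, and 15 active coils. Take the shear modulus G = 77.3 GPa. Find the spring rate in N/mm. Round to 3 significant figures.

k = Gd⁴/(8D³N_a) = (77.3×10³ × 1.82⁴) / (8 × 23.0³ × 15)
  = 848135 / 1.46004e+06 = 0.5809 N/mm

0.581 N/mm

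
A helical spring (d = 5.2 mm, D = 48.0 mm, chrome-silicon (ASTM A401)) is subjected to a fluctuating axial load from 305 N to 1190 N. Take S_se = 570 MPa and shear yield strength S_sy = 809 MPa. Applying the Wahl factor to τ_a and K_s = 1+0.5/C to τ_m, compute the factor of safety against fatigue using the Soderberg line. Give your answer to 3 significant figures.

0.614

C = D/d = 48.0/5.2 = 9.2308; K_W = (4C−1)/(4C−4)+0.615/C = 1.1577; K_s = 1+0.5/C = 1.0542
F_a = (F_max−F_min)/2 = 442.5 N; F_m = (F_max+F_min)/2 = 747.5 N
τ_a = K_W·8F_aD/(πd³) = 1.1577 × 384.67 = 445.35 MPa
τ_m = K_s·8F_mD/(πd³) = 1.0542 × 649.8 = 685 MPa
Soderberg: 1/n_f = τ_a/S_se + τ_m/S_sy = 445.35/570 + 685/809 = 0.78131 + 0.84673 = 1.628
n_f = 1/1.628 = 0.6142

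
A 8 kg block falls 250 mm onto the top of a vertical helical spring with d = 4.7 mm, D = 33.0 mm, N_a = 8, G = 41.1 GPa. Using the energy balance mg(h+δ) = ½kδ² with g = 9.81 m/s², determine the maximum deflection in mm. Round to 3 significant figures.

k = Gd⁴/(8D³N_a) = (41.1×10³)(4.7⁴)/(8·33.0³·8) = 8.7199 N/mm
W = mg = 8 × 9.81 = 78.48 N
½kδ² − Wδ − Wh = 0 → δ = (W + √(W² + 2kWh))/k
δ = (78.48 + √(6159.1 + 342169))/8.7199 = (78.48 + 590.19)/8.7199 = 76.684 mm

76.7 mm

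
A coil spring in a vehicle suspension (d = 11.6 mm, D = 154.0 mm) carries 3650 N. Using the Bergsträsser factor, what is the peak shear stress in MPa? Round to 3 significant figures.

1010 MPa

Spring index C = D/d = 154.0/11.6 = 13.2759
K_B = (4C+2)/(4C−3) = 55.103/50.103 = 1.0998
τ₀ = 8FD/(πd³) = 8·3650·154.0/(π·11.6³) = 4.4968e+06/4903.7 = 917.02 MPa
τ_max = K·τ₀ = 1.0998 × 917.02 = 1008.5 MPa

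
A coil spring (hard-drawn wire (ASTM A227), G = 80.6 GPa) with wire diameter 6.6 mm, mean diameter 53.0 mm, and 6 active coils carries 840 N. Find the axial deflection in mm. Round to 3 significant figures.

39.2 mm

k = Gd⁴/(8D³N_a) = (80.6×10³)(6.6⁴)/(8·53.0³·6) = 21.401 N/mm
δ = F/k = 840 / 21.401 = 39.25 mm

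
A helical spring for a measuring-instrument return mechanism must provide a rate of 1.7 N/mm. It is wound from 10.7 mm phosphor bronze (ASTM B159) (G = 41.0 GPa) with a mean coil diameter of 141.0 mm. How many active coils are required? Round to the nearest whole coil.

14

N_a = Gd⁴/(8D³k) = (41.0×10³ × 10.7⁴)/(8 × 141.0³ × 1.7)
    = 5.37426e+08 / 3.81238e+07 = 14.1 → 14 coils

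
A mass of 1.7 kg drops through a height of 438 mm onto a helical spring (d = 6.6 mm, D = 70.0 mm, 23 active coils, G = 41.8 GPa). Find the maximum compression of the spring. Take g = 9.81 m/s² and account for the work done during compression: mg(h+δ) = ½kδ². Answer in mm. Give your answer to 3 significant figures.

k = Gd⁴/(8D³N_a) = (41.8×10³)(6.6⁴)/(8·70.0³·23) = 1.2567 N/mm
W = mg = 1.7 × 9.81 = 16.677 N
½kδ² − Wδ − Wh = 0 → δ = (W + √(W² + 2kWh))/k
δ = (16.677 + √(278.12 + 18359.6))/1.2567 = (16.677 + 136.52)/1.2567 = 121.9 mm

122 mm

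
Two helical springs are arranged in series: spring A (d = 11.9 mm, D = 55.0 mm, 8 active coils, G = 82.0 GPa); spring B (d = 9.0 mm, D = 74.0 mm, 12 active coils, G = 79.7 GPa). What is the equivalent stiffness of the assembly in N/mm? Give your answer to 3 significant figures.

k_A = Gd⁴/(8D³N_a) = (82.0×10³)(11.9⁴)/(8·55.0³·8) = 154.43 N/mm
k_B = Gd⁴/(8D³N_a) = (79.7×10³)(9.0⁴)/(8·74.0³·12) = 13.442 N/mm
Series: 1/k_eq = 1/154.43 + 1/13.442 = 0.080869; k_eq = 12.366 N/mm

12.4 N/mm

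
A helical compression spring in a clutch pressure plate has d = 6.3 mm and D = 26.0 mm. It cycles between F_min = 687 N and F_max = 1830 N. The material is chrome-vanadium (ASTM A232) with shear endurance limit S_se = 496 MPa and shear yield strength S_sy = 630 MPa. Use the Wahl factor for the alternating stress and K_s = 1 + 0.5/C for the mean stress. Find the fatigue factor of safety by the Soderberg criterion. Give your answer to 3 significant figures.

C = D/d = 26.0/6.3 = 4.1270; K_W = (4C−1)/(4C−4)+0.615/C = 1.3889; K_s = 1+0.5/C = 1.1212
F_a = (F_max−F_min)/2 = 571.5 N; F_m = (F_max+F_min)/2 = 1258.5 N
τ_a = K_W·8F_aD/(πd³) = 1.3889 × 151.32 = 210.17 MPa
τ_m = K_s·8F_mD/(πd³) = 1.1212 × 333.23 = 373.6 MPa
Soderberg: 1/n_f = τ_a/S_se + τ_m/S_sy = 210.17/496 + 373.6/630 = 0.42373 + 0.59302 = 1.0167
n_f = 1/1.0167 = 0.9835

0.984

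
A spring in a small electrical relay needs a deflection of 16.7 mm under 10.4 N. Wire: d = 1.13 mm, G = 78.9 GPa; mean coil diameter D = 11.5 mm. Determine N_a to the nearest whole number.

Required rate k = F/δ = 10.4/16.7 = 0.62275 N/mm
N_a = Gd⁴/(8D³k) = (78.9×10³ × 1.13⁴)/(8 × 11.5³ × 0.62275)
    = 128644 / 7577.05 = 16.98 → 17 coils

17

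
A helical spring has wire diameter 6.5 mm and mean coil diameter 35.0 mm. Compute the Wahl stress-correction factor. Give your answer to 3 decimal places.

C = D/d = 35.0/6.5 = 5.3846
K_W = (4C−1)/(4C−4) + 0.615/C = 20.538/17.538 + 0.1142 = 1.2853

1.285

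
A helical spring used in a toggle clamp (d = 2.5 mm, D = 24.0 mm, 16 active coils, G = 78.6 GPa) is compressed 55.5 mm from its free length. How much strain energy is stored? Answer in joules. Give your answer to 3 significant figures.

2.67 J

k = Gd⁴/(8D³N_a) = (78.6×10³)(2.5⁴)/(8·24.0³·16) = 1.7352 N/mm
U = ½kδ² = 0.5 × 1.7352 × 55.5² = 2672.4 N·mm = 2.6724 J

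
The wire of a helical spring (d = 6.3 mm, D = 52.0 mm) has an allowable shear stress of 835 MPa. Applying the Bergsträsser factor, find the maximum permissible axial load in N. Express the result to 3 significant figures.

1350 N

C = D/d = 52.0/6.3 = 8.2540
K_B = (4C+2)/(4C−3) = 35.016/30.016 = 1.1666
τ_max = K·8FD/(πd³) → F_max = τ_allow·πd³/(8DK)
F_max = 835·π·6.3³/(8·52.0·1.1666) = 6.5593e+05/485.3 = 1351.6 N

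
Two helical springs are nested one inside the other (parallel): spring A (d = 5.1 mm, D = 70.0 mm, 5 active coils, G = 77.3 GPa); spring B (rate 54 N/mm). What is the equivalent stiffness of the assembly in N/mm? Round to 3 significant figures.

k_A = Gd⁴/(8D³N_a) = (77.3×10³)(5.1⁴)/(8·70.0³·5) = 3.8116 N/mm
Parallel: k_eq = 3.8116 + 54 = 57.812 N/mm

57.8 N/mm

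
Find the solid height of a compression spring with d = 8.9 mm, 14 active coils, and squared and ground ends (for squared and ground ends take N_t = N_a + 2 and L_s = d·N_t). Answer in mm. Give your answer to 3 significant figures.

squared and ground ends: N_t = N_a + 2 = 14 + 2 = 16
L_s = d·N_t = 8.9 × 16 = 142.4 mm

142 mm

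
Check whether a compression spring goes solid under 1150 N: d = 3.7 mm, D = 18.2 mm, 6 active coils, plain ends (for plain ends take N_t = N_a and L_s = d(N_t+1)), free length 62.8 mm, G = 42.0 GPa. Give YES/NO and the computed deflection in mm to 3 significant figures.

k = Gd⁴/(8D³N_a) = (42.0×10³)(3.7⁴)/(8·18.2³·6) = 27.202 N/mm
N_t = 6; L_s = 3.7·7 = 25.9 mm; δ_solid = L₀ − L_s = 62.8 − 25.9 = 36.9 mm
δ = F/k = 1150/27.202 = 42.276 mm
δ ≥ δ_solid → spring goes solid

YES, δ = 42.3 mm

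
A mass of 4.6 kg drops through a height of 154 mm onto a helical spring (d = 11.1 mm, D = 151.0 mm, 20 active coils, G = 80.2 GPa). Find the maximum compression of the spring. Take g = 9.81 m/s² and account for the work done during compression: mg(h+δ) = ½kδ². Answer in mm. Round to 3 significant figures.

k = Gd⁴/(8D³N_a) = (80.2×10³)(11.1⁴)/(8·151.0³·20) = 2.2101 N/mm
W = mg = 4.6 × 9.81 = 45.126 N
½kδ² − Wδ − Wh = 0 → δ = (W + √(W² + 2kWh))/k
δ = (45.126 + √(2036.4 + 30718))/2.2101 = (45.126 + 180.98)/2.2101 = 102.31 mm

102 mm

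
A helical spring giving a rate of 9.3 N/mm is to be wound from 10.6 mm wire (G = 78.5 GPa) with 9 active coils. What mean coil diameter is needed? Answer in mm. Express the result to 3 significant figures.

D = (Gd⁴/(8N_a·k))^(1/3) = (78.5×10³·10.6⁴/(8·9·9.3))^(1/3)
  = (1.48005e+06)^(1/3) = 113.9618 mm

114 mm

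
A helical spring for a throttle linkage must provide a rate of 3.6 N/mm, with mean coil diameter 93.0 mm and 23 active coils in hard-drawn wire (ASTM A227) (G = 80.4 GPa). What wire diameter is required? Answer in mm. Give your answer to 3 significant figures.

d = (8D³N_a·k / G)^(1/4) = (8·93.0³·23·3.6 / (80.4×10³))^0.25
  = (6626.9)^0.25 = 9.0225 mm

9.02 mm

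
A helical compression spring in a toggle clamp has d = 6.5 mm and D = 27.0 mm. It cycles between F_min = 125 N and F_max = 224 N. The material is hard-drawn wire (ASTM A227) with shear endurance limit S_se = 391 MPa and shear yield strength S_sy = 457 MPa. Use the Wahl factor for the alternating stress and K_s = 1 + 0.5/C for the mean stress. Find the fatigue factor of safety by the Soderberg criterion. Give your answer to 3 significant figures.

6.62

C = D/d = 27.0/6.5 = 4.1538; K_W = (4C−1)/(4C−4)+0.615/C = 1.3859; K_s = 1+0.5/C = 1.1204
F_a = (F_max−F_min)/2 = 49.5 N; F_m = (F_max+F_min)/2 = 174.5 N
τ_a = K_W·8F_aD/(πd³) = 1.3859 × 12.393 = 17.175 MPa
τ_m = K_s·8F_mD/(πd³) = 1.1204 × 43.688 = 48.946 MPa
Soderberg: 1/n_f = τ_a/S_se + τ_m/S_sy = 17.175/391 + 48.946/457 = 0.04392 + 0.10710 = 0.15103
n_f = 1/0.15103 = 6.621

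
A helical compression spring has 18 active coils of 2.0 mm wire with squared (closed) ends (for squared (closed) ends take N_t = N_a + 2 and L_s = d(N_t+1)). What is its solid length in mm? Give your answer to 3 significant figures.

42.0 mm

squared (closed) ends: N_t = N_a + 2 = 18 + 2 = 20
L_s = d·(N_t+1) = 2.0 × 21 = 42 mm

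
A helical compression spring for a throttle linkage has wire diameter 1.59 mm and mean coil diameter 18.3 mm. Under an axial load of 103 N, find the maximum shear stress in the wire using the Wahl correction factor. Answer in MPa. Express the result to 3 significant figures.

Spring index C = D/d = 18.3/1.59 = 11.5094
K_W = (4C−1)/(4C−4) + 0.615/C = 45.038/42.038 + 0.0534 = 1.1248
τ₀ = 8FD/(πd³) = 8·103·18.3/(π·1.59³) = 15079.2/12.628 = 1194.1 MPa
τ_max = K·τ₀ = 1.1248 × 1194.1 = 1343.1 MPa

1340 MPa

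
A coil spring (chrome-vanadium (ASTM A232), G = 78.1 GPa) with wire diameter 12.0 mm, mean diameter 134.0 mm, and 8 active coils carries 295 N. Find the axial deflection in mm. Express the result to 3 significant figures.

28.1 mm

k = Gd⁴/(8D³N_a) = (78.1×10³)(12.0⁴)/(8·134.0³·8) = 10.517 N/mm
δ = F/k = 295 / 10.517 = 28.05 mm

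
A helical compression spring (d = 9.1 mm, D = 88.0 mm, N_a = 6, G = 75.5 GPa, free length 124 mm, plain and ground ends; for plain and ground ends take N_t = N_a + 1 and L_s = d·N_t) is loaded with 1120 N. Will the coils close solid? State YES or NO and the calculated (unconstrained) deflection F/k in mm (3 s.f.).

YES, δ = 70.8 mm

k = Gd⁴/(8D³N_a) = (75.5×10³)(9.1⁴)/(8·88.0³·6) = 15.828 N/mm
N_t = 7; L_s = 9.1·7 = 63.7 mm; δ_solid = L₀ − L_s = 124 − 63.7 = 60.3 mm
δ = F/k = 1120/15.828 = 70.761 mm
δ ≥ δ_solid → spring goes solid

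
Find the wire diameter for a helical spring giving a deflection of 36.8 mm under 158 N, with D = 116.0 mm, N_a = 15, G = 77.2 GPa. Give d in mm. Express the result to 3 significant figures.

10.1 mm

Required rate k = F/δ = 158/36.8 = 4.2935 N/mm
d = (8D³N_a·k / G)^(1/4) = (8·116.0³·15·4.2935 / (77.2×10³))^0.25
  = (10417)^0.25 = 10.1027 mm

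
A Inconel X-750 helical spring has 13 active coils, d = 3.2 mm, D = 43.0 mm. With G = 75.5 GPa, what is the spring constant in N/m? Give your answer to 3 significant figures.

957 N/m

k = Gd⁴/(8D³N_a) = (75.5×10³ × 3.2⁴) / (8 × 43.0³ × 13)
  = 7.91675e+06 / 8.26873e+06 = 0.95743 N/mm = 957.43 N/m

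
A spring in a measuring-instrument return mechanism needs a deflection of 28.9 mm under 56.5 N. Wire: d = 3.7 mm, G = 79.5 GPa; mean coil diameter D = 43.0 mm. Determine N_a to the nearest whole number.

Required rate k = F/δ = 56.5/28.9 = 1.955 N/mm
N_a = Gd⁴/(8D³k) = (79.5×10³ × 3.7⁴)/(8 × 43.0³ × 1.955)
    = 1.48996e+07 / 1.2435e+06 = 11.98 → 12 coils

12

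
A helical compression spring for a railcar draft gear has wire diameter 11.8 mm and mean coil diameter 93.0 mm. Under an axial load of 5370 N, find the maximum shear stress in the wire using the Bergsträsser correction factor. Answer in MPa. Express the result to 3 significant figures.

910 MPa

Spring index C = D/d = 93.0/11.8 = 7.8814
K_B = (4C+2)/(4C−3) = 33.525/28.525 = 1.1753
τ₀ = 8FD/(πd³) = 8·5370·93.0/(π·11.8³) = 3.99528e+06/5161.7 = 774.02 MPa
τ_max = K·τ₀ = 1.1753 × 774.02 = 909.69 MPa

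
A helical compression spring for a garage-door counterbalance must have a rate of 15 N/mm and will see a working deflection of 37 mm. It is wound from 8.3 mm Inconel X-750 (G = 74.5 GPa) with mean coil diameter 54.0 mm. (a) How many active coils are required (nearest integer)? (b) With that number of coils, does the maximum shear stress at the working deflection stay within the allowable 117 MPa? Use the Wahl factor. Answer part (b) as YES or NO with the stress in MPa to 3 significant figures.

(a) 19 coils; (b) NO, τ_max = 162 MPa

N_a = Gd⁴/(8D³k) = (74.5×10³)(8.3⁴)/(8·54.0³·15) = 18.71 → N_a = 19
Actual rate k = Gd⁴/(8D³·19) = 14.772 N/mm
Working load F = kδ = 14.772·37 = 546.57 N
C = 54.0/8.3 = 6.5060; K_W = (4C−1)/(4C−4)+0.615/C = 1.2307
τ_max = K_W·8FD/(πd³) = 1.2307·131.45 = 161.78 MPa
τ_max > 117 MPa → exceeds allowable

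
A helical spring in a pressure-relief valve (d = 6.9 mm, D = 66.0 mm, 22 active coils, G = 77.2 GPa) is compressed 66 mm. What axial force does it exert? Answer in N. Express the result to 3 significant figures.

228 N

k = Gd⁴/(8D³N_a) = (77.2×10³)(6.9⁴)/(8·66.0³·22) = 3.4584 N/mm
F = k·δ = 3.4584 × 66 = 228.25 N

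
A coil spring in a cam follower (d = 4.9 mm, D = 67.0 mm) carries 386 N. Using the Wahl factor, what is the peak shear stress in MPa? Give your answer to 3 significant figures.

Spring index C = D/d = 67.0/4.9 = 13.6735
K_W = (4C−1)/(4C−4) + 0.615/C = 53.694/50.694 + 0.0450 = 1.1042
τ₀ = 8FD/(πd³) = 8·386·67.0/(π·4.9³) = 206896/369.61 = 559.78 MPa
τ_max = K·τ₀ = 1.1042 × 559.78 = 618.08 MPa

618 MPa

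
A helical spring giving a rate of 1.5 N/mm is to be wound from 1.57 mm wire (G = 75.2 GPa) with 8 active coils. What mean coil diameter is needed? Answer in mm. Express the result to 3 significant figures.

D = (Gd⁴/(8N_a·k))^(1/3) = (75.2×10³·1.57⁴/(8·8·1.5))^(1/3)
  = (4759.32)^(1/3) = 16.8209 mm

16.8 mm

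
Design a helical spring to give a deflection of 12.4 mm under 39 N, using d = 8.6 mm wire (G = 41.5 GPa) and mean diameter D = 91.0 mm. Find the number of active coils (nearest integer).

Required rate k = F/δ = 39/12.4 = 3.1452 N/mm
N_a = Gd⁴/(8D³k) = (41.5×10³ × 8.6⁴)/(8 × 91.0³ × 3.1452)
    = 2.27008e+08 / 1.89608e+07 = 11.97 → 12 coils

12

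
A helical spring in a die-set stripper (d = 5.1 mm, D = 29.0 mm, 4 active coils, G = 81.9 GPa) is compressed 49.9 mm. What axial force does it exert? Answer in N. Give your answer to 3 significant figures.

k = Gd⁴/(8D³N_a) = (81.9×10³)(5.1⁴)/(8·29.0³·4) = 70.994 N/mm
F = k·δ = 70.994 × 49.9 = 3542.6 N

3540 N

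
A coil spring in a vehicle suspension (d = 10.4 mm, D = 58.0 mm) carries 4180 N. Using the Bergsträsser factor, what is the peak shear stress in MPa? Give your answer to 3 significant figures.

Spring index C = D/d = 58.0/10.4 = 5.5769
K_B = (4C+2)/(4C−3) = 24.308/19.308 = 1.2590
τ₀ = 8FD/(πd³) = 8·4180·58.0/(π·10.4³) = 1.93952e+06/3533.9 = 548.84 MPa
τ_max = K·τ₀ = 1.2590 × 548.84 = 690.97 MPa

691 MPa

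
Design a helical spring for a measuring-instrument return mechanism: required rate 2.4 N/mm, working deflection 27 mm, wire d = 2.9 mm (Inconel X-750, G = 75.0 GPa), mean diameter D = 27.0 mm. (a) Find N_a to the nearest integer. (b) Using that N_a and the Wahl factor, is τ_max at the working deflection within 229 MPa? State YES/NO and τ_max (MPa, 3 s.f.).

N_a = Gd⁴/(8D³k) = (75.0×10³)(2.9⁴)/(8·27.0³·2.4) = 14.04 → N_a = 14
Actual rate k = Gd⁴/(8D³·14) = 2.4063 N/mm
Working load F = kδ = 2.4063·27 = 64.969 N
C = 27.0/2.9 = 9.3103; K_W = (4C−1)/(4C−4)+0.615/C = 1.1563
τ_max = K_W·8FD/(πd³) = 1.1563·183.15 = 211.78 MPa
τ_max ≤ 229 MPa → acceptable

(a) 14 coils; (b) YES, τ_max = 212 MPa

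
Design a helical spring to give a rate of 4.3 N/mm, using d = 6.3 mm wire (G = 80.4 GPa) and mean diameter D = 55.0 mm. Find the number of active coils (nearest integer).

22

N_a = Gd⁴/(8D³k) = (80.4×10³ × 6.3⁴)/(8 × 55.0³ × 4.3)
    = 1.26654e+08 / 5.7233e+06 = 22.13 → 22 coils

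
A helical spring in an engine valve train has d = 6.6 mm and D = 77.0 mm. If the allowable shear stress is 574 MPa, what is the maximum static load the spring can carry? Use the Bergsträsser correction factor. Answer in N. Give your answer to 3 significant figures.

C = D/d = 77.0/6.6 = 11.6667
K_B = (4C+2)/(4C−3) = 48.667/43.667 = 1.1145
τ_max = K·8FD/(πd³) → F_max = τ_allow·πd³/(8DK)
F_max = 574·π·6.6³/(8·77.0·1.1145) = 5.1843e+05/686.53 = 755.15 N

755 N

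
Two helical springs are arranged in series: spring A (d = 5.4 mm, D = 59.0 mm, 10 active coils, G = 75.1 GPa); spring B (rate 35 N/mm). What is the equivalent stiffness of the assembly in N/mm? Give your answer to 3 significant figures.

3.50 N/mm

k_A = Gd⁴/(8D³N_a) = (75.1×10³)(5.4⁴)/(8·59.0³·10) = 3.8866 N/mm
Series: 1/k_eq = 1/3.8866 + 1/35 = 0.28587; k_eq = 3.4981 N/mm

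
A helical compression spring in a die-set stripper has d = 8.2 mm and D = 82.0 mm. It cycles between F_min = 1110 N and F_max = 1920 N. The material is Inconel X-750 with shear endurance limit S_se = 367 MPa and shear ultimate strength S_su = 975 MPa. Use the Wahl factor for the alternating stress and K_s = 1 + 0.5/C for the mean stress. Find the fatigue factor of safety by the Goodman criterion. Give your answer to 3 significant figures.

0.912

C = D/d = 82.0/8.2 = 10.0000; K_W = (4C−1)/(4C−4)+0.615/C = 1.1448; K_s = 1+0.5/C = 1.0500
F_a = (F_max−F_min)/2 = 405 N; F_m = (F_max+F_min)/2 = 1515 N
τ_a = K_W·8F_aD/(πd³) = 1.1448 × 153.38 = 175.59 MPa
τ_m = K_s·8F_mD/(πd³) = 1.0500 × 573.75 = 602.44 MPa
Goodman: 1/n_f = τ_a/S_se + τ_m/S_su = 175.59/367 + 602.44/975 = 0.47846 + 0.61789 = 1.0963
n_f = 1/1.0963 = 0.9121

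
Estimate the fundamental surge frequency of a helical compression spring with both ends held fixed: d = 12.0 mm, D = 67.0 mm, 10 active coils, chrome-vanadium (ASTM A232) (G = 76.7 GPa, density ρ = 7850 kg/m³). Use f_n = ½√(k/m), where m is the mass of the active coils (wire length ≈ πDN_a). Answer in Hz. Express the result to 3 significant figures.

k = Gd⁴/(8D³N_a) = (76.7×10³)(12.0⁴)/(8·67.0³·10) = 66.101 N/mm = 66101 N/m
Wire length L = πDN_a = π·67.0·10 = 2104.9 mm
m = ρ·(πd²/4)·L = 7850 × 113.1×10⁻⁶ m² × 2.1049 m = 1.8687 kg
f_n = ½√(k/m) = 0.5·√(66101/1.8687) = 0.5·√(35372) = 94.037 Hz

94.0 Hz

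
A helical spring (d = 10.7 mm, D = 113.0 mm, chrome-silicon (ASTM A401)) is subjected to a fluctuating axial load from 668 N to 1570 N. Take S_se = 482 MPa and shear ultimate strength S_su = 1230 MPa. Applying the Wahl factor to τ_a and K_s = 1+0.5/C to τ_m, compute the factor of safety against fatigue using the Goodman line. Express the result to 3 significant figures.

2.11

C = D/d = 113.0/10.7 = 10.5607; K_W = (4C−1)/(4C−4)+0.615/C = 1.1367; K_s = 1+0.5/C = 1.0473
F_a = (F_max−F_min)/2 = 451 N; F_m = (F_max+F_min)/2 = 1119 N
τ_a = K_W·8F_aD/(πd³) = 1.1367 × 105.94 = 120.42 MPa
τ_m = K_s·8F_mD/(πd³) = 1.0473 × 262.84 = 275.29 MPa
Goodman: 1/n_f = τ_a/S_se + τ_m/S_su = 120.42/482 + 275.29/1230 = 0.24982 + 0.22381 = 0.47364
n_f = 1/0.47364 = 2.111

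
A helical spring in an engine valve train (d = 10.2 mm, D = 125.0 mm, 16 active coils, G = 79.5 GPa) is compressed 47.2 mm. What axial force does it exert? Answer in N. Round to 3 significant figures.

162 N

k = Gd⁴/(8D³N_a) = (79.5×10³)(10.2⁴)/(8·125.0³·16) = 3.4421 N/mm
F = k·δ = 3.4421 × 47.2 = 162.47 N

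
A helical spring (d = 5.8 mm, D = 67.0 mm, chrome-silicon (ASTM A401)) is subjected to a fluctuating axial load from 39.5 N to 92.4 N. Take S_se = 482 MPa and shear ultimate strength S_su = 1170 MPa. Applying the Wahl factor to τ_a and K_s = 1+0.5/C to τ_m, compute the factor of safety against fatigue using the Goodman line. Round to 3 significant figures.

9.49

C = D/d = 67.0/5.8 = 11.5517; K_W = (4C−1)/(4C−4)+0.615/C = 1.1243; K_s = 1+0.5/C = 1.0433
F_a = (F_max−F_min)/2 = 26.45 N; F_m = (F_max+F_min)/2 = 65.95 N
τ_a = K_W·8F_aD/(πd³) = 1.1243 × 23.129 = 26.004 MPa
τ_m = K_s·8F_mD/(πd³) = 1.0433 × 57.669 = 60.166 MPa
Goodman: 1/n_f = τ_a/S_se + τ_m/S_su = 26.004/482 + 60.166/1170 = 0.05395 + 0.05142 = 0.10537
n_f = 1/0.10537 = 9.49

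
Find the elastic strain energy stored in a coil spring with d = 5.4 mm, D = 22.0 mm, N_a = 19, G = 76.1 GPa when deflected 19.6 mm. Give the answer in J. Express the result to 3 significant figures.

7.68 J

k = Gd⁴/(8D³N_a) = (76.1×10³)(5.4⁴)/(8·22.0³·19) = 39.98 N/mm
U = ½kδ² = 0.5 × 39.98 × 19.6² = 7679.5 N·mm = 7.6795 J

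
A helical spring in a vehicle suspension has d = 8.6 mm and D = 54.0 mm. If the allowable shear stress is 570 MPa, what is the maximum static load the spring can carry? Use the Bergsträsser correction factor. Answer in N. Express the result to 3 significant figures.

C = D/d = 54.0/8.6 = 6.2791
K_B = (4C+2)/(4C−3) = 27.116/22.116 = 1.2261
τ_max = K·8FD/(πd³) → F_max = τ_allow·πd³/(8DK)
F_max = 570·π·8.6³/(8·54.0·1.2261) = 1.139e+06/529.67 = 2150.4 N

2150 N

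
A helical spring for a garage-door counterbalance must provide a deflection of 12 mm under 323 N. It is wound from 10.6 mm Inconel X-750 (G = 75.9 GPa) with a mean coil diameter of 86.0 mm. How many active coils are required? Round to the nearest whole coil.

Required rate k = F/δ = 323/12 = 26.917 N/mm
N_a = Gd⁴/(8D³k) = (75.9×10³ × 10.6⁴)/(8 × 86.0³ × 26.917)
    = 9.5822e+08 / 1.36964e+08 = 6.996 → 7 coils

7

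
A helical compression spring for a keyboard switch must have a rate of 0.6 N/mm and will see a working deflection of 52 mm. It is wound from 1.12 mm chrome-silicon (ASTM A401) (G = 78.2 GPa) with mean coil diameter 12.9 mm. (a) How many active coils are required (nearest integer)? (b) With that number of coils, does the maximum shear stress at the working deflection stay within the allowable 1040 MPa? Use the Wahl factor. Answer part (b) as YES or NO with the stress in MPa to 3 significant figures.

N_a = Gd⁴/(8D³k) = (78.2×10³)(1.12⁴)/(8·12.9³·0.6) = 11.94 → N_a = 12
Actual rate k = Gd⁴/(8D³·12) = 0.59709 N/mm
Working load F = kδ = 0.59709·52 = 31.049 N
C = 12.9/1.12 = 11.5179; K_W = (4C−1)/(4C−4)+0.615/C = 1.1247
τ_max = K_W·8FD/(πd³) = 1.1247·725.97 = 816.5 MPa
τ_max ≤ 1040 MPa → acceptable

(a) 12 coils; (b) YES, τ_max = 816 MPa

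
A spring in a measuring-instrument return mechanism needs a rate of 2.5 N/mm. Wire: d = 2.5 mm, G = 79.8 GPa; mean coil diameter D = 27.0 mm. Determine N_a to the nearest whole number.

8

N_a = Gd⁴/(8D³k) = (79.8×10³ × 2.5⁴)/(8 × 27.0³ × 2.5)
    = 3.11719e+06 / 393660 = 7.918 → 8 coils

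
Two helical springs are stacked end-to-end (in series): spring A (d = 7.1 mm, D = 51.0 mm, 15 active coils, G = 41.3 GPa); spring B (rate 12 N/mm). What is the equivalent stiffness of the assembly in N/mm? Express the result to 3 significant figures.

4.26 N/mm

k_A = Gd⁴/(8D³N_a) = (41.3×10³)(7.1⁴)/(8·51.0³·15) = 6.5931 N/mm
Series: 1/k_eq = 1/6.5931 + 1/12 = 0.23501; k_eq = 4.2552 N/mm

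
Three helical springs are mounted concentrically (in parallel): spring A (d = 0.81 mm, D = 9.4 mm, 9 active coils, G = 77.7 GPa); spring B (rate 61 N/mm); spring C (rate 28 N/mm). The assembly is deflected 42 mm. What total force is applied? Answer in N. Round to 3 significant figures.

k_A = Gd⁴/(8D³N_a) = (77.7×10³)(0.81⁴)/(8·9.4³·9) = 0.5593 N/mm
Parallel: k_eq = 0.5593 + 61 + 28 = 89.559 N/mm
F = k_eq·δ = 89.559·42 = 3761.5 N

3760 N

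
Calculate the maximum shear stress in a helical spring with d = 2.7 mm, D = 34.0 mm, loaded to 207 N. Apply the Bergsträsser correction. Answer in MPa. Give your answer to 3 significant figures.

1010 MPa

Spring index C = D/d = 34.0/2.7 = 12.5926
K_B = (4C+2)/(4C−3) = 52.370/47.370 = 1.1056
τ₀ = 8FD/(πd³) = 8·207·34.0/(π·2.7³) = 56304/61.836 = 910.54 MPa
τ_max = K·τ₀ = 1.1056 × 910.54 = 1006.6 MPa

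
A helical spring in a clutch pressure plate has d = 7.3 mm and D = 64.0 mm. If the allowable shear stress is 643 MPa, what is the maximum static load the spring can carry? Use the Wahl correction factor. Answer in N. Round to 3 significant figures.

C = D/d = 64.0/7.3 = 8.7671
K_W = (4C−1)/(4C−4) + 0.615/C = 34.068/31.068 + 0.0701 = 1.1667
τ_max = K·8FD/(πd³) → F_max = τ_allow·πd³/(8DK)
F_max = 643·π·7.3³/(8·64.0·1.1667) = 7.8583e+05/597.36 = 1315.5 N

1320 N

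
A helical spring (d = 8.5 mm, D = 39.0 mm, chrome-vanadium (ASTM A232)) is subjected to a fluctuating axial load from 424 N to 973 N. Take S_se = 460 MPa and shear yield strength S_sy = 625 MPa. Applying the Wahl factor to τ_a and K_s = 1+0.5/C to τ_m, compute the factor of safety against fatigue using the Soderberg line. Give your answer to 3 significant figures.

3.03

C = D/d = 39.0/8.5 = 4.5882; K_W = (4C−1)/(4C−4)+0.615/C = 1.3431; K_s = 1+0.5/C = 1.1090
F_a = (F_max−F_min)/2 = 274.5 N; F_m = (F_max+F_min)/2 = 698.5 N
τ_a = K_W·8F_aD/(πd³) = 1.3431 × 44.391 = 59.619 MPa
τ_m = K_s·8F_mD/(πd³) = 1.1090 × 112.96 = 125.27 MPa
Soderberg: 1/n_f = τ_a/S_se + τ_m/S_sy = 59.619/460 + 125.27/625 = 0.12961 + 0.20043 = 0.33003
n_f = 1/0.33003 = 3.03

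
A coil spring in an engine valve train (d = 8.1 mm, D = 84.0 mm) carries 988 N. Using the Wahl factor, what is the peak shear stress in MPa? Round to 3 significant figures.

Spring index C = D/d = 84.0/8.1 = 10.3704
K_W = (4C−1)/(4C−4) + 0.615/C = 40.481/37.481 + 0.0593 = 1.1393
τ₀ = 8FD/(πd³) = 8·988·84.0/(π·8.1³) = 663936/1669.6 = 397.67 MPa
τ_max = K·τ₀ = 1.1393 × 397.67 = 453.08 MPa

453 MPa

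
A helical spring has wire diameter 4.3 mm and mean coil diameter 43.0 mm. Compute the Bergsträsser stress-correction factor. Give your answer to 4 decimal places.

1.1351

C = D/d = 43.0/4.3 = 10.0000
K_B = (4C+2)/(4C−3) = 42.000/37.000 = 1.1351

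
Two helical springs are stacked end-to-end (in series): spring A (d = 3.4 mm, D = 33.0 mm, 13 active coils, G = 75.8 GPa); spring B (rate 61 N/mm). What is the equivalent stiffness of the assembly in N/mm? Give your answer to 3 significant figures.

2.59 N/mm

k_A = Gd⁴/(8D³N_a) = (75.8×10³)(3.4⁴)/(8·33.0³·13) = 2.7103 N/mm
Series: 1/k_eq = 1/2.7103 + 1/61 = 0.38536; k_eq = 2.595 N/mm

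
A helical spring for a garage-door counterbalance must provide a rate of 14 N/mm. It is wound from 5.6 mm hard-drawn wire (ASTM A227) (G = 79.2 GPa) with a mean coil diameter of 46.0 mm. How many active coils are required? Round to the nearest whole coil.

7

N_a = Gd⁴/(8D³k) = (79.2×10³ × 5.6⁴)/(8 × 46.0³ × 14)
    = 7.78892e+07 / 1.09016e+07 = 7.145 → 7 coils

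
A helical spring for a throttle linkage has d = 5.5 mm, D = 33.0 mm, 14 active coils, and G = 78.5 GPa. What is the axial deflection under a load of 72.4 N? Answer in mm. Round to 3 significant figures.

4.06 mm

k = Gd⁴/(8D³N_a) = (78.5×10³)(5.5⁴)/(8·33.0³·14) = 17.847 N/mm
δ = F/k = 72.4 / 17.847 = 4.0567 mm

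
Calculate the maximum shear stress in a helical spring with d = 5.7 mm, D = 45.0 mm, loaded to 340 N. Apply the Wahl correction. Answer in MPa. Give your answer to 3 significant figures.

250 MPa

Spring index C = D/d = 45.0/5.7 = 7.8947
K_W = (4C−1)/(4C−4) + 0.615/C = 30.579/27.579 + 0.0779 = 1.1867
τ₀ = 8FD/(πd³) = 8·340·45.0/(π·5.7³) = 122400/581.8 = 210.38 MPa
τ_max = K·τ₀ = 1.1867 × 210.38 = 249.65 MPa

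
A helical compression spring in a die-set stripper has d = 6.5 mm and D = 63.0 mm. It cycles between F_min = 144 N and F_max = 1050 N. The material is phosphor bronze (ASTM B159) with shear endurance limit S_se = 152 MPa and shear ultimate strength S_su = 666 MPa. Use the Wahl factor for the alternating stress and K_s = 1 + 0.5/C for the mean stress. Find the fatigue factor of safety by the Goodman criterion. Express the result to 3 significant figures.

C = D/d = 63.0/6.5 = 9.6923; K_W = (4C−1)/(4C−4)+0.615/C = 1.1497; K_s = 1+0.5/C = 1.0516
F_a = (F_max−F_min)/2 = 453 N; F_m = (F_max+F_min)/2 = 597 N
τ_a = K_W·8F_aD/(πd³) = 1.1497 × 264.63 = 304.25 MPa
τ_m = K_s·8F_mD/(πd³) = 1.0516 × 348.75 = 366.74 MPa
Goodman: 1/n_f = τ_a/S_se + τ_m/S_su = 304.25/152 + 366.74/666 = 2.00167 + 0.55066 = 2.5523
n_f = 1/2.5523 = 0.3918

0.392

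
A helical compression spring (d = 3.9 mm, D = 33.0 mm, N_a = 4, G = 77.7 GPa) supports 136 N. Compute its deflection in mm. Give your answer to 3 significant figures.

k = Gd⁴/(8D³N_a) = (77.7×10³)(3.9⁴)/(8·33.0³·4) = 15.631 N/mm
δ = F/k = 136 / 15.631 = 8.7006 mm

8.70 mm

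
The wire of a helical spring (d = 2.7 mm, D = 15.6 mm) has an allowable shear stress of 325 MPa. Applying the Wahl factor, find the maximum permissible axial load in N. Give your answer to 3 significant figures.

C = D/d = 15.6/2.7 = 5.7778
K_W = (4C−1)/(4C−4) + 0.615/C = 22.111/19.111 + 0.1064 = 1.2634
τ_max = K·8FD/(πd³) → F_max = τ_allow·πd³/(8DK)
F_max = 325·π·2.7³/(8·15.6·1.2634) = 20097/157.67 = 127.46 N

127 N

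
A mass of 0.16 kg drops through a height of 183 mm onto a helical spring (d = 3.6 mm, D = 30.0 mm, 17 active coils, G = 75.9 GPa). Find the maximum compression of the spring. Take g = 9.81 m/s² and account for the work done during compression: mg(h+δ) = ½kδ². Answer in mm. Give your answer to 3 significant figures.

k = Gd⁴/(8D³N_a) = (75.9×10³)(3.6⁴)/(8·30.0³·17) = 3.4718 N/mm
W = mg = 0.16 × 9.81 = 1.5696 N
½kδ² − Wδ − Wh = 0 → δ = (W + √(W² + 2kWh))/k
δ = (1.5696 + √(2.4636 + 1994.43))/3.4718 = (1.5696 + 44.687)/3.4718 = 13.324 mm

13.3 mm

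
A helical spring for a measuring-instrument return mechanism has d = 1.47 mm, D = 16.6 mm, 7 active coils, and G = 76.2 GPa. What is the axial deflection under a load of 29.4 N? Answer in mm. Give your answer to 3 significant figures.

k = Gd⁴/(8D³N_a) = (76.2×10³)(1.47⁴)/(8·16.6³·7) = 1.389 N/mm
δ = F/k = 29.4 / 1.389 = 21.166 mm

21.2 mm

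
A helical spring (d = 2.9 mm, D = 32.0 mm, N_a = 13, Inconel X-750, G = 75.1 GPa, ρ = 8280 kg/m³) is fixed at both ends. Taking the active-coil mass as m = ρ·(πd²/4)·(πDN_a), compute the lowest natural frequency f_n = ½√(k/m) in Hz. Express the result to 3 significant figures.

73.8 Hz

k = Gd⁴/(8D³N_a) = (75.1×10³)(2.9⁴)/(8·32.0³·13) = 1.5587 N/mm = 1558.7 N/m
Wire length L = πDN_a = π·32.0·13 = 1306.9 mm
m = ρ·(πd²/4)·L = 8280 × 6.6052×10⁻⁶ m² × 1.3069 m = 0.071476 kg
f_n = ½√(k/m) = 0.5·√(1558.7/0.071476) = 0.5·√(21807) = 73.835 Hz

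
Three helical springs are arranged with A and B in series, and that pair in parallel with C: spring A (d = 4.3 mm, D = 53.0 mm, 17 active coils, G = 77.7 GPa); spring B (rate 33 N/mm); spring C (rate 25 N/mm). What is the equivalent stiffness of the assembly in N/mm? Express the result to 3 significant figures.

k_A = Gd⁴/(8D³N_a) = (77.7×10³)(4.3⁴)/(8·53.0³·17) = 1.312 N/mm
Springs A,B series: k_AB = 1/(1/1.312+1/33) = 1.2618 N/mm; parallel with C: k_eq = 1.2618+25 = 26.262 N/mm

26.3 N/mm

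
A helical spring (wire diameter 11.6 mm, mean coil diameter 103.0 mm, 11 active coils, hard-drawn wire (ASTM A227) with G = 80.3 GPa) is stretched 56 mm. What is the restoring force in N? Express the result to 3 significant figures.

k = Gd⁴/(8D³N_a) = (80.3×10³)(11.6⁴)/(8·103.0³·11) = 15.12 N/mm
F = k·δ = 15.12 × 56 = 846.72 N

847 N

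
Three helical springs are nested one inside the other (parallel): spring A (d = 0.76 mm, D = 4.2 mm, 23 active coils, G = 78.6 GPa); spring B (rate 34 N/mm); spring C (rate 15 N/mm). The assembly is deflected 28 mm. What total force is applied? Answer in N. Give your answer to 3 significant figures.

k_A = Gd⁴/(8D³N_a) = (78.6×10³)(0.76⁴)/(8·4.2³·23) = 1.9236 N/mm
Parallel: k_eq = 1.9236 + 34 + 15 = 50.924 N/mm
F = k_eq·δ = 50.924·28 = 1425.9 N

1430 N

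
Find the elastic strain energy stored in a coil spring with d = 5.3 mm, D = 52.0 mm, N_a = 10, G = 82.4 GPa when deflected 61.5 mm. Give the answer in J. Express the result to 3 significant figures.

10.9 J

k = Gd⁴/(8D³N_a) = (82.4×10³)(5.3⁴)/(8·52.0³·10) = 5.78 N/mm
U = ½kδ² = 0.5 × 5.78 × 61.5² = 10931 N·mm = 10.931 J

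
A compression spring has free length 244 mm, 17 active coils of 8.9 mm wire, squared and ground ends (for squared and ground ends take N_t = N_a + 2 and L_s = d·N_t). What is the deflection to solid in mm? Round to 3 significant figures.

74.9 mm

N_t = 19; L_s = 8.9·19 = 169.1 mm
δ_solid = L₀ − L_s = 244 − 169.1 = 74.9 mm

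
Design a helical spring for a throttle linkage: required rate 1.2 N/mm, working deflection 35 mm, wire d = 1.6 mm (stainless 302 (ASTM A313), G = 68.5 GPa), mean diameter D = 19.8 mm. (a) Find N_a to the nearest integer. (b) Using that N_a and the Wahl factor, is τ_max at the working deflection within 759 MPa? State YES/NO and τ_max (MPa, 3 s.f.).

N_a = Gd⁴/(8D³k) = (68.5×10³)(1.6⁴)/(8·19.8³·1.2) = 6.024 → N_a = 6
Actual rate k = Gd⁴/(8D³·6) = 1.2049 N/mm
Working load F = kδ = 1.2049·35 = 42.17 N
C = 19.8/1.6 = 12.3750; K_W = (4C−1)/(4C−4)+0.615/C = 1.1156
τ_max = K_W·8FD/(πd³) = 1.1156·519.1 = 579.12 MPa
τ_max ≤ 759 MPa → acceptable

(a) 6 coils; (b) YES, τ_max = 579 MPa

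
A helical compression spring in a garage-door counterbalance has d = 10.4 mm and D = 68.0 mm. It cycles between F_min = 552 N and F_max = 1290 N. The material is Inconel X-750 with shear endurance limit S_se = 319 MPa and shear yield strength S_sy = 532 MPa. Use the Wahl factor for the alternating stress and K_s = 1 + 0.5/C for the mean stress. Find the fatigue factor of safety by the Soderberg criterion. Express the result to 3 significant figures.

1.98

C = D/d = 68.0/10.4 = 6.5385; K_W = (4C−1)/(4C−4)+0.615/C = 1.2295; K_s = 1+0.5/C = 1.0765
F_a = (F_max−F_min)/2 = 369 N; F_m = (F_max+F_min)/2 = 921 N
τ_a = K_W·8F_aD/(πd³) = 1.2295 × 56.804 = 69.839 MPa
τ_m = K_s·8F_mD/(πd³) = 1.0765 × 141.78 = 152.62 MPa
Soderberg: 1/n_f = τ_a/S_se + τ_m/S_sy = 69.839/319 + 152.62/532 = 0.21893 + 0.28688 = 0.50581
n_f = 1/0.50581 = 1.977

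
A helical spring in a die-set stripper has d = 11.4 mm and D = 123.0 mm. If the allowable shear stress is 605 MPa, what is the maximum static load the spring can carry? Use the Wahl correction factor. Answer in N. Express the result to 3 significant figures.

C = D/d = 123.0/11.4 = 10.7895
K_W = (4C−1)/(4C−4) + 0.615/C = 42.158/39.158 + 0.0570 = 1.1336
τ_max = K·8FD/(πd³) → F_max = τ_allow·πd³/(8DK)
F_max = 605·π·11.4³/(8·123.0·1.1336) = 2.8159e+06/1115.5 = 2524.4 N

2520 N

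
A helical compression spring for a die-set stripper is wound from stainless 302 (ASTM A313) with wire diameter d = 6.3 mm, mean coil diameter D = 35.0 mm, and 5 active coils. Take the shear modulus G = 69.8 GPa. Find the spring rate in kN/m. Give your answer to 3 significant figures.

k = Gd⁴/(8D³N_a) = (69.8×10³ × 6.3⁴) / (8 × 35.0³ × 5)
  = 1.09956e+08 / 1.715e+06 = 64.114 N/mm

64.1 kN/m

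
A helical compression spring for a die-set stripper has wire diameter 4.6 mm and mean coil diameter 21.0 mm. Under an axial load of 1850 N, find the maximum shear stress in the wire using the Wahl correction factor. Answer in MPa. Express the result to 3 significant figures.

1370 MPa

Spring index C = D/d = 21.0/4.6 = 4.5652
K_W = (4C−1)/(4C−4) + 0.615/C = 17.261/14.261 + 0.1347 = 1.3451
τ₀ = 8FD/(πd³) = 8·1850·21.0/(π·4.6³) = 310800/305.79 = 1016.4 MPa
τ_max = K·τ₀ = 1.3451 × 1016.4 = 1367.1 MPa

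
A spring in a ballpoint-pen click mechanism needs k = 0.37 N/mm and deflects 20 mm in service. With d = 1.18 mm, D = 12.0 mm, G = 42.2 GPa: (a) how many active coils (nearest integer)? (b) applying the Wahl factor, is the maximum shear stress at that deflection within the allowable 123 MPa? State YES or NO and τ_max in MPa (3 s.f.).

(a) 16 coils; (b) NO, τ_max = 157 MPa

N_a = Gd⁴/(8D³k) = (42.2×10³)(1.18⁴)/(8·12.0³·0.37) = 16 → N_a = 16
Actual rate k = Gd⁴/(8D³·16) = 0.3699 N/mm
Working load F = kδ = 0.3699·20 = 7.398 N
C = 12.0/1.18 = 10.1695; K_W = (4C−1)/(4C−4)+0.615/C = 1.1423
τ_max = K_W·8FD/(πd³) = 1.1423·137.59 = 157.17 MPa
τ_max > 123 MPa → exceeds allowable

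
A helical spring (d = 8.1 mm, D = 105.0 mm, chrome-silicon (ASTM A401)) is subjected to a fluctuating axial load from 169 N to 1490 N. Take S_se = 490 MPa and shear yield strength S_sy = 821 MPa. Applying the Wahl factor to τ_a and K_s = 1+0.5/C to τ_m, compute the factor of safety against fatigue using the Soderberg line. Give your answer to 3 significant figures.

0.781

C = D/d = 105.0/8.1 = 12.9630; K_W = (4C−1)/(4C−4)+0.615/C = 1.1101; K_s = 1+0.5/C = 1.0386
F_a = (F_max−F_min)/2 = 660.5 N; F_m = (F_max+F_min)/2 = 829.5 N
τ_a = K_W·8F_aD/(πd³) = 1.1101 × 332.31 = 368.91 MPa
τ_m = K_s·8F_mD/(πd³) = 1.0386 × 417.34 = 433.44 MPa
Soderberg: 1/n_f = τ_a/S_se + τ_m/S_sy = 368.91/490 + 433.44/821 = 0.75288 + 0.52794 = 1.2808
n_f = 1/1.2808 = 0.7807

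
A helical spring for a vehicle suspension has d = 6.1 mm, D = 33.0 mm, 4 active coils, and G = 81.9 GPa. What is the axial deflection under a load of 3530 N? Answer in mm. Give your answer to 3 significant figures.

35.8 mm

k = Gd⁴/(8D³N_a) = (81.9×10³)(6.1⁴)/(8·33.0³·4) = 98.608 N/mm
δ = F/k = 3530 / 98.608 = 35.798 mm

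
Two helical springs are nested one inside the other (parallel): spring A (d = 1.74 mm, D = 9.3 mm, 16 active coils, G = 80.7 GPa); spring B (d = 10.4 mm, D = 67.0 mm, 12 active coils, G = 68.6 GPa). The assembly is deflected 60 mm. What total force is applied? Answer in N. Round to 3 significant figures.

2100 N

k_A = Gd⁴/(8D³N_a) = (80.7×10³)(1.74⁴)/(8·9.3³·16) = 7.1848 N/mm
k_B = Gd⁴/(8D³N_a) = (68.6×10³)(10.4⁴)/(8·67.0³·12) = 27.795 N/mm
Parallel: k_eq = 7.1848 + 27.795 = 34.979 N/mm
F = k_eq·δ = 34.979·60 = 2098.8 N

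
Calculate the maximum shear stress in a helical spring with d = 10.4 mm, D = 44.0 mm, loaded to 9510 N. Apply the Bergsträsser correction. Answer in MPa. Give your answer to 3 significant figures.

1290 MPa

Spring index C = D/d = 44.0/10.4 = 4.2308
K_B = (4C+2)/(4C−3) = 18.923/13.923 = 1.3591
τ₀ = 8FD/(πd³) = 8·9510·44.0/(π·10.4³) = 3.34752e+06/3533.9 = 947.27 MPa
τ_max = K·τ₀ = 1.3591 × 947.27 = 1287.4 MPa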